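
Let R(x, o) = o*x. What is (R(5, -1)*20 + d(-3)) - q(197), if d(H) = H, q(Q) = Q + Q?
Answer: -497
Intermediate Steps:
q(Q) = 2*Q
(R(5, -1)*20 + d(-3)) - q(197) = (-1*5*20 - 3) - 2*197 = (-5*20 - 3) - 1*394 = (-100 - 3) - 394 = -103 - 394 = -497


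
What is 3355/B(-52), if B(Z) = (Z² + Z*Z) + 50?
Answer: 3355/5458 ≈ 0.61469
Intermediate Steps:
B(Z) = 50 + 2*Z² (B(Z) = (Z² + Z²) + 50 = 2*Z² + 50 = 50 + 2*Z²)
3355/B(-52) = 3355/(50 + 2*(-52)²) = 3355/(50 + 2*2704) = 3355/(50 + 5408) = 3355/5458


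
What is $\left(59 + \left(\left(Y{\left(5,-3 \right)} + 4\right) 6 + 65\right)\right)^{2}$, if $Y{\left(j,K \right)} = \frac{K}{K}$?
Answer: $23716$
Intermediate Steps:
$Y{\left(j,K \right)} = 1$
$\left(59 + \left(\left(Y{\left(5,-3 \right)} + 4\right) 6 + 65\right)\right)^{2} = \left(59 + \left(\left(1 + 4\right) 6 + 65\right)\right)^{2} = \left(59 + \left(5 \cdot 6 + 65\right)\right)^{2} = \left(59 + \left(30 + 65\right)\right)^{2} = \left(59 + 95\right)^{2} = 154^{2} = 23716$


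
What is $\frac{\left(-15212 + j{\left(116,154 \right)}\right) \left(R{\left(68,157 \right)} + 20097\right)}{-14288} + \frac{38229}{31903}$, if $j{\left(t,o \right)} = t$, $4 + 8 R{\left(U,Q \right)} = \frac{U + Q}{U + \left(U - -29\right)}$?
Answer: $\frac{106471829310699}{5014130704} \approx 21234.0$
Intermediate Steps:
$R{\left(U,Q \right)} = - \frac{1}{2} + \frac{Q + U}{8 \left(29 + 2 U\right)}$ ($R{\left(U,Q \right)} = - \frac{1}{2} + \frac{\left(U + Q\right) \frac{1}{U + \left(U - -29\right)}}{8} = - \frac{1}{2} + \frac{\left(Q + U\right) \frac{1}{U + \left(U + 29\right)}}{8} = - \frac{1}{2} + \frac{\left(Q + U\right) \frac{1}{U + \left(29 + U\right)}}{8} = - \frac{1}{2} + \frac{\left(Q + U\right) \frac{1}{29 + 2 U}}{8} = - \frac{1}{2} + \frac{\frac{1}{29 + 2 U} \left(Q + U\right)}{8} = - \frac{1}{2} + \frac{Q + U}{8 \left(29 + 2 U\right)}$)
$\frac{\left(-15212 + j{\left(116,154 \right)}\right) \left(R{\left(68,157 \right)} + 20097\right)}{-14288} + \frac{38229}{31903} = \frac{\left(-15212 + 116\right) \left(\frac{-116 + 157 - 476}{8 \left(29 + 2 \cdot 68\right)} + 20097\right)}{-14288} + \frac{38229}{31903} = - 15096 \left(\frac{-116 + 157 - 476}{8 \left(29 + 136\right)} + 20097\right) \left(- \frac{1}{14288}\right) + 38229 \cdot \frac{1}{31903} = - 15096 \left(\frac{1}{8} \cdot \frac{1}{165} \left(-435\right) + 20097\right) \left(- \frac{1}{14288}\right) + \frac{38229}{31903} = - 15096 \left(- \frac{29}{88} + 20097\right) \left(- \frac{1}{14288}\right) + \frac{38229}{31903} = \left(-15096\right) \frac{1768507}{88} \left(- \frac{1}{14288}\right) + \frac{38229}{31903} = \left(- \frac{3337172709}{11}\right) \left(- \frac{1}{14288}\right) + \frac{38229}{31903} = \frac{3337172709}{157168} + \frac{38229}{31903} = \frac{106471829310699}{5014130704}$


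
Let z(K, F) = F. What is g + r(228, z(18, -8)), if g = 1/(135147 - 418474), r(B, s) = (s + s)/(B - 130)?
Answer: -2266665/13883023 ≈ -0.16327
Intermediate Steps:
r(B, s) = 2*s/(-130 + B) (r(B, s) = (2*s)/(-130 + B) = 2*s/(-130 + B))
g = -1/283327 (g = 1/(-283327) = -1/283327 ≈ -3.5295e-6)
g + r(228, z(18, -8)) = -1/283327 + 2*(-8)/(-130 + 228) = -1/283327 + 2*(-8)/98 = -1/283327 + 2*(-8)*(1/98) = -1/283327 - 8/49 = -2266665/13883023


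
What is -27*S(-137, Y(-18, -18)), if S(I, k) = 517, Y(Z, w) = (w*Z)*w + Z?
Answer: -13959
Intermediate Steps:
Y(Z, w) = Z + Z*w² (Y(Z, w) = (Z*w)*w + Z = Z*w² + Z = Z + Z*w²)
-27*S(-137, Y(-18, -18)) = -27*517 = -13959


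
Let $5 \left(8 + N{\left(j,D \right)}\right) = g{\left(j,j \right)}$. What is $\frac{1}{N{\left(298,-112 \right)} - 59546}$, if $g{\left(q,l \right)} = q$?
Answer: $- \frac{5}{297472} \approx -1.6808 \cdot 10^{-5}$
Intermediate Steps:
$N{\left(j,D \right)} = -8 + \frac{j}{5}$
$\frac{1}{N{\left(298,-112 \right)} - 59546} = \frac{1}{\left(-8 + \frac{1}{5} \cdot 298\right) - 59546} = \frac{1}{\left(-8 + \frac{298}{5}\right) - 59546} = \frac{1}{\frac{258}{5} - 59546} = \frac{1}{- \frac{297472}{5}} = - \frac{5}{297472}$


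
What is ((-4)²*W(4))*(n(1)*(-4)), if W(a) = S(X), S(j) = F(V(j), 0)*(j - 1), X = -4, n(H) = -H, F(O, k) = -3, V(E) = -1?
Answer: 960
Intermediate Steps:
S(j) = 3 - 3*j (S(j) = -3*(j - 1) = -3*(-1 + j) = 3 - 3*j)
W(a) = 15 (W(a) = 3 - 3*(-4) = 3 + 12 = 15)
((-4)²*W(4))*(n(1)*(-4)) = ((-4)²*15)*(-1*1*(-4)) = (16*15)*(-1*(-4)) = 240*4 = 960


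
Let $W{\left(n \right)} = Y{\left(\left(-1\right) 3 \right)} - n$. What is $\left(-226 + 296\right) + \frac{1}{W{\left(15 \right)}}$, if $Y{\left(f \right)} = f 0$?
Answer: $\frac{1049}{15} \approx 69.933$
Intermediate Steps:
$Y{\left(f \right)} = 0$
$W{\left(n \right)} = - n$ ($W{\left(n \right)} = 0 - n = - n$)
$\left(-226 + 296\right) + \frac{1}{W{\left(15 \right)}} = \left(-226 + 296\right) + \frac{1}{\left(-1\right) 15} = 70 + \frac{1}{-15} = 70 - \frac{1}{15} = \frac{1049}{15}$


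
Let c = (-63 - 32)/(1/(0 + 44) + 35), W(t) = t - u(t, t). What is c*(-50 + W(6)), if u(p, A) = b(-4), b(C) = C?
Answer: 167200/1541 ≈ 108.50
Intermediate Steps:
u(p, A) = -4
W(t) = 4 + t (W(t) = t - 1*(-4) = t + 4 = 4 + t)
c = -4180/1541 (c = -95/(1/44 + 35) = -95/1541/44 = -95*44/1541 = -4180/1541 ≈ -2.7125)
c*(-50 + W(6)) = -4180*(-50 + (4 + 6))/1541 = -4180*(-50 + 10)/1541 = -4180/1541*(-40) = 167200/1541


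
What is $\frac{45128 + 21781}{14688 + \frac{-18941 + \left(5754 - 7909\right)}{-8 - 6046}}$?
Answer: $\frac{22503727}{4941236} \approx 4.5543$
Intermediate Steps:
$\frac{45128 + 21781}{14688 + \frac{-18941 + \left(5754 - 7909\right)}{-8 - 6046}} = \frac{66909}{14688 + \frac{-18941 - 2155}{-6054}} = \frac{66909}{14688 - - \frac{3516}{1009}} = \frac{66909}{14688 + \frac{3516}{1009}} = \frac{66909}{\frac{14823708}{1009}} = 66909 \cdot \frac{1009}{14823708} = \frac{22503727}{4941236}$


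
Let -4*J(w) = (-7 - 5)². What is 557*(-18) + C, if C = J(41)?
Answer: -10062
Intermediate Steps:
J(w) = -36 (J(w) = -(-7 - 5)²/4 = -¼*(-12)² = -¼*144 = -36)
C = -36
557*(-18) + C = 557*(-18) - 36 = -10026 - 36 = -10062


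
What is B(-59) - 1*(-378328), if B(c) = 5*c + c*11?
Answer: 377384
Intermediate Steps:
B(c) = 16*c (B(c) = 5*c + 11*c = 16*c)
B(-59) - 1*(-378328) = 16*(-59) - 1*(-378328) = -944 + 378328 = 377384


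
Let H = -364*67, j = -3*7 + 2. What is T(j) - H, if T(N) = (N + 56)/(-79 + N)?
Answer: 2389987/98 ≈ 24388.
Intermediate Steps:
j = -19 (j = -21 + 2 = -19)
T(N) = (56 + N)/(-79 + N)
H = -24388
T(j) - H = (56 - 19)/(-79 - 19) - 1*(-24388) = 37/(-98) + 24388 = -1/98*37 + 24388 = -37/98 + 24388 = 2389987/98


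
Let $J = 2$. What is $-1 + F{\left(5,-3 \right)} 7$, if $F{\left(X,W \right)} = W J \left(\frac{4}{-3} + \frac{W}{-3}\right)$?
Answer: $13$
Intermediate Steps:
$F{\left(X,W \right)} = 2 W \left(- \frac{4}{3} - \frac{W}{3}\right)$ ($F{\left(X,W \right)} = W 2 \left(\frac{4}{-3} + \frac{W}{-3}\right) = 2 W \left(4 \left(- \frac{1}{3}\right) + W \left(- \frac{1}{3}\right)\right) = 2 W \left(- \frac{4}{3} - \frac{W}{3}\right)$)
$-1 + F{\left(5,-3 \right)} 7 = -1 + \left(- \frac{2}{3}\right) \left(-3\right) \left(4 - 3\right) 7 = -1 + \left(- \frac{2}{3}\right) \left(-3\right) 1 \cdot 7 = -1 + 2 \cdot 7 = -1 + 14 = 13$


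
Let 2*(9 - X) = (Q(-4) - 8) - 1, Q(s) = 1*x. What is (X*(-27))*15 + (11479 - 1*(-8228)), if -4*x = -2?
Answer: 57363/4 ≈ 14341.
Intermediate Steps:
x = ½ (x = -¼*(-2) = ½ ≈ 0.50000)
Q(s) = ½ (Q(s) = 1*(½) = ½)
X = 53/4 (X = 9 - ((½ - 8) - 1)/2 = 9 - (-15/2 - 1)/2 = 9 - ½*(-17/2) = 9 + 17/4 = 53/4 ≈ 13.250)
(X*(-27))*15 + (11479 - 1*(-8228)) = ((53/4)*(-27))*15 + (11479 - 1*(-8228)) = -1431/4*15 + (11479 + 8228) = -21465/4 + 19707 = 57363/4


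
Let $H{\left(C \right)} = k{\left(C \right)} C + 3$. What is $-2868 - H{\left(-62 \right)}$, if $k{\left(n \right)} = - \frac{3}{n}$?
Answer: $-2868$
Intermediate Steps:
$H{\left(C \right)} = 0$ ($H{\left(C \right)} = - \frac{3}{C} C + 3 = -3 + 3 = 0$)
$-2868 - H{\left(-62 \right)} = -2868 - 0 = -2868 + 0 = -2868$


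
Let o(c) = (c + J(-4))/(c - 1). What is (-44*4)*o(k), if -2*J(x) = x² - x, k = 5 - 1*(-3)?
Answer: 352/7 ≈ 50.286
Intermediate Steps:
k = 8 (k = 5 + 3 = 8)
J(x) = x/2 - x²/2 (J(x) = -(x² - x)/2 = x/2 - x²/2)
o(c) = (-10 + c)/(-1 + c) (o(c) = (c + (½)*(-4)*(1 - 1*(-4)))/(c - 1) = (c + (½)*(-4)*(1 + 4))/(-1 + c) = (c + (½)*(-4)*5)/(-1 + c) = (c - 10)/(-1 + c) = (-10 + c)/(-1 + c))
(-44*4)*o(k) = (-44*4)*((-10 + 8)/(-1 + 8)) = -176*(-2)/7 = -176*(-2/7) = 352/7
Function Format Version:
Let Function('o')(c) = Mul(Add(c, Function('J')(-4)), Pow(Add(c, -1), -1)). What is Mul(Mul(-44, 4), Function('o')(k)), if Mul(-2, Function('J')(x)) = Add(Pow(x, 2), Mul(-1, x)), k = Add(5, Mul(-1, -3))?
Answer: Rational(352, 7) ≈ 50.286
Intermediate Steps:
k = 8 (k = Add(5, 3) = 8)
Function('J')(x) = Add(Mul(Rational(1, 2), x), Mul(Rational(-1, 2), Pow(x, 2))) (Function('J')(x) = Mul(Rational(-1, 2), Add(Pow(x, 2), Mul(-1, x))) = Add(Mul(Rational(1, 2), x), Mul(Rational(-1, 2), Pow(x, 2))))
Function('o')(c) = Mul(Pow(Add(-1, c), -1), Add(-10, c)) (Function('o')(c) = Mul(Add(c, Mul(Rational(1, 2), -4, Add(1, Mul(-1, -4)))), Pow(Add(c, -1), -1)) = Mul(Add(c, Mul(Rational(1, 2), -4, Add(1, 4))), Pow(Add(-1, c), -1)) = Mul(Add(c, Mul(Rational(1, 2), -4, 5)), Pow(Add(-1, c), -1)) = Mul(Add(c, -10), Pow(Add(-1, c), -1)) = Mul(Add(-10, c), Pow(Add(-1, c), -1)) = Mul(Pow(Add(-1, c), -1), Add(-10, c)))
Mul(Mul(-44, 4), Function('o')(k)) = Mul(Mul(-44, 4), Mul(Pow(Add(-1, 8), -1), Add(-10, 8))) = Mul(-176, Mul(Pow(7, -1), -2)) = Mul(-176, Mul(Rational(1, 7), -2)) = Mul(-176, Rational(-2, 7)) = Rational(352, 7)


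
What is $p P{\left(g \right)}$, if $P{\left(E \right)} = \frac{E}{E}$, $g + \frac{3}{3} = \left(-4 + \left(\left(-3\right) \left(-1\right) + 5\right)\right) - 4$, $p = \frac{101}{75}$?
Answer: $\frac{101}{75} \approx 1.3467$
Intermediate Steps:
$p = \frac{101}{75}$ ($p = 101 \cdot \frac{1}{75} = \frac{101}{75} \approx 1.3467$)
$g = -1$ ($g = -1 + \left(\left(-4 + \left(\left(-3\right) \left(-1\right) + 5\right)\right) - 4\right) = -1 + \left(\left(-4 + \left(3 + 5\right)\right) - 4\right) = -1 + \left(\left(-4 + 8\right) - 4\right) = -1 + \left(4 - 4\right) = -1 + 0 = -1$)
$P{\left(E \right)} = 1$
$p P{\left(g \right)} = \frac{101}{75} \cdot 1 = \frac{101}{75}$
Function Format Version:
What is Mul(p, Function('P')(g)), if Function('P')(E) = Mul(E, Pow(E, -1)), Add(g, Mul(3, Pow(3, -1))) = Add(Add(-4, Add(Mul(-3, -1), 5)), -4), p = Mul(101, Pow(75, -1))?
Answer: Rational(101, 75) ≈ 1.3467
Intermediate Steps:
p = Rational(101, 75) (p = Mul(101, Rational(1, 75)) = Rational(101, 75) ≈ 1.3467)
g = -1 (g = Add(-1, Add(Add(-4, Add(Mul(-3, -1), 5)), -4)) = Add(-1, Add(Add(-4, Add(3, 5)), -4)) = Add(-1, Add(Add(-4, 8), -4)) = Add(-1, Add(4, -4)) = Add(-1, 0) = -1)
Function('P')(E) = 1
Mul(p, Function('P')(g)) = Mul(Rational(101, 75), 1) = Rational(101, 75)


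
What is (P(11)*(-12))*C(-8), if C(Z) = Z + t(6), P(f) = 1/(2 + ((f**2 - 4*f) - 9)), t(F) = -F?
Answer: 12/5 ≈ 2.4000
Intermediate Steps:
P(f) = 1/(-7 + f**2 - 4*f) (P(f) = 1/(2 + (-9 + f**2 - 4*f)) = 1/(-7 + f**2 - 4*f))
C(Z) = -6 + Z (C(Z) = Z - 1*6 = Z - 6 = -6 + Z)
(P(11)*(-12))*C(-8) = (-12/(-7 + 11**2 - 4*11))*(-6 - 8) = (-12/(-7 + 121 - 44))*(-14) = (-12/70)*(-14) = ((1/70)*(-12))*(-14) = -6/35*(-14) = 12/5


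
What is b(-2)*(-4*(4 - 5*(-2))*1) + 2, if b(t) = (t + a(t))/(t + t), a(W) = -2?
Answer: -54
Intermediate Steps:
b(t) = (-2 + t)/(2*t) (b(t) = (t - 2)/(t + t) = (-2 + t)/((2*t)) = (-2 + t)*(1/(2*t)) = (-2 + t)/(2*t))
b(-2)*(-4*(4 - 5*(-2))*1) + 2 = ((½)*(-2 - 2)/(-2))*(-4*(4 - 5*(-2))*1) + 2 = ((½)*(-½)*(-4))*(-4*(4 + 10)*1) + 2 = 1*(-4*14*1) + 2 = 1*(-56*1) + 2 = 1*(-56) + 2 = -56 + 2 = -54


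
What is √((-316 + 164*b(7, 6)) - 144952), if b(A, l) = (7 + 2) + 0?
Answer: 4*I*√8987 ≈ 379.2*I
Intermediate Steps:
b(A, l) = 9 (b(A, l) = 9 + 0 = 9)
√((-316 + 164*b(7, 6)) - 144952) = √((-316 + 164*9) - 144952) = √((-316 + 1476) - 144952) = √(1160 - 144952) = √(-143792) = 4*I*√8987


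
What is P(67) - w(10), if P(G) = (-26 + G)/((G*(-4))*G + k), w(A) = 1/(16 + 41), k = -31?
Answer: -20324/1025259 ≈ -0.019823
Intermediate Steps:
w(A) = 1/57
P(G) = (-26 + G)/(-31 - 4*G**2) (P(G) = (-26 + G)/((G*(-4))*G - 31) = (-26 + G)/((-4*G)*G - 31) = (-26 + G)/(-4*G**2 - 31) = (-26 + G)/(-31 - 4*G**2))
P(67) - w(10) = (26 - 1*67)/(31 + 4*67**2) - 1*1/57 = (26 - 67)/(31 + 4*4489) - 1/57 = -41/(31 + 17956) - 1/57 = -41/17987 - 1/57 = -20324/1025259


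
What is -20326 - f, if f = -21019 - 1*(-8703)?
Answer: -8010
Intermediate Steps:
f = -12316 (f = -21019 + 8703 = -12316)
-20326 - f = -20326 - 1*(-12316) = -20326 + 12316 = -8010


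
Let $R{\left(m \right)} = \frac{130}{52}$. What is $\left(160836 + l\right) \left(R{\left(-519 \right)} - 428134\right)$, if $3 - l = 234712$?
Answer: $\frac{63254716599}{2} \approx 3.1627 \cdot 10^{10}$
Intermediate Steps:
$R{\left(m \right)} = \frac{5}{2}$ ($R{\left(m \right)} = 130 \cdot \frac{1}{52} = \frac{5}{2}$)
$l = -234709$ ($l = 3 - 234712 = -234709$)
$\left(160836 + l\right) \left(R{\left(-519 \right)} - 428134\right) = \left(160836 - 234709\right) \left(\frac{5}{2} - 428134\right) = \left(-73873\right) \left(- \frac{856263}{2}\right) = \frac{63254716599}{2}$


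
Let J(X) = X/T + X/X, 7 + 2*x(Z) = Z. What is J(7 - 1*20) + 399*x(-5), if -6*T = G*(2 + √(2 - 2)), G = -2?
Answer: -4825/2 ≈ -2412.5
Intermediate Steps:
x(Z) = -7/2 + Z/2
T = ⅔ (T = -(-1)*(2 + √(2 - 2))/3 = -(-1)*(2 + √0)/3 = -(-1)*(2 + 0)/3 = -(-1)*2/3 = -⅙*(-4) = ⅔ ≈ 0.66667)
J(X) = 1 + 3*X/2 (J(X) = X/(⅔) + X/X = X*(3/2) + 1 = 3*X/2 + 1 = 1 + 3*X/2)
J(7 - 1*20) + 399*x(-5) = (1 + 3*(7 - 1*20)/2) + 399*(-7/2 + (½)*(-5)) = (1 + 3*(7 - 20)/2) + 399*(-7/2 - 5/2) = (1 + (3/2)*(-13)) + 399*(-6) = (1 - 39/2) - 2394 = -37/2 - 2394 = -4825/2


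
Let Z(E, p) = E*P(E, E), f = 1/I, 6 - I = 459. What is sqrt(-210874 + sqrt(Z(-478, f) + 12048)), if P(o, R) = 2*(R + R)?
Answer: sqrt(-210874 + 4*sqrt(57874)) ≈ 458.16*I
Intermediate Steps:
I = -453 (I = 6 - 1*459 = 6 - 459 = -453)
P(o, R) = 4*R (P(o, R) = 2*(2*R) = 4*R)
f = -1/453 (f = 1/(-453) = -1/453 ≈ -0.0022075)
Z(E, p) = 4*E**2 (Z(E, p) = E*(4*E) = 4*E**2)
sqrt(-210874 + sqrt(Z(-478, f) + 12048)) = sqrt(-210874 + sqrt(4*(-478)**2 + 12048)) = sqrt(-210874 + sqrt(4*228484 + 12048)) = sqrt(-210874 + sqrt(913936 + 12048)) = sqrt(-210874 + sqrt(925984)) = sqrt(-210874 + 4*sqrt(57874))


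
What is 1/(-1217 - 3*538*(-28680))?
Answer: 1/81193080 ≈ 1.2316e-8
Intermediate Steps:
1/(-1217 - 3*538*(-28680)) = -1/28680/(-1217 - 1614) = -1/28680/(-2831) = -1/2831*(-1/28680) = 1/81193080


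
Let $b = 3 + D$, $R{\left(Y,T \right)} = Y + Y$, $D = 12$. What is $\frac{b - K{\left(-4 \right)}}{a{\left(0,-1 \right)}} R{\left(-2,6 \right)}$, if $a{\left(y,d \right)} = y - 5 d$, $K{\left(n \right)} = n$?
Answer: $- \frac{76}{5} \approx -15.2$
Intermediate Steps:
$R{\left(Y,T \right)} = 2 Y$
$b = 15$ ($b = 3 + 12 = 15$)
$\frac{b - K{\left(-4 \right)}}{a{\left(0,-1 \right)}} R{\left(-2,6 \right)} = \frac{15 - -4}{0 - -5} \cdot 2 \left(-2\right) = \frac{15 + 4}{0 + 5} \left(-4\right) = \frac{1}{5} \cdot 19 \left(-4\right) = \frac{19}{5} \left(-4\right) = - \frac{76}{5}$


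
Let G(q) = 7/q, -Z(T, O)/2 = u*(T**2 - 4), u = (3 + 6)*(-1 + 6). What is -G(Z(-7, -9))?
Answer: 7/4050 ≈ 0.0017284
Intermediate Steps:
u = 45 (u = 9*5 = 45)
Z(T, O) = 360 - 90*T**2 (Z(T, O) = -90*(T**2 - 4) = -90*(-4 + T**2) = -2*(-180 + 45*T**2) = 360 - 90*T**2)
-G(Z(-7, -9)) = -7/(360 - 90*(-7)**2) = -7/(360 - 90*49) = -7/(360 - 4410) = -7/(-4050) = -7*(-1)/4050 = -1*(-7/4050) = 7/4050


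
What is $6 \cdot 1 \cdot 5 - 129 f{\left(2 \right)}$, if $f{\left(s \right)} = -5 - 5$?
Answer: $1320$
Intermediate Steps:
$f{\left(s \right)} = -10$ ($f{\left(s \right)} = -5 - 5 = -10$)
$6 \cdot 1 \cdot 5 - 129 f{\left(2 \right)} = 6 \cdot 1 \cdot 5 - -1290 = 6 \cdot 5 + 1290 = 30 + 1290 = 1320$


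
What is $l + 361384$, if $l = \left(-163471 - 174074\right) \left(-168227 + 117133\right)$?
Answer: $17246885614$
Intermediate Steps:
$l = 17246524230$ ($l = \left(-163471 - 174074\right) \left(-51094\right) = \left(-337545\right) \left(-51094\right) = 17246524230$)
$l + 361384 = 17246524230 + 361384 = 17246885614$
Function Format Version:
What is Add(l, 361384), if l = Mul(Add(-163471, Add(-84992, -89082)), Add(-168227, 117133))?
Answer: 17246885614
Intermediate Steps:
l = 17246524230 (l = Mul(Add(-163471, -174074), -51094) = Mul(-337545, -51094) = 17246524230)
Add(l, 361384) = Add(17246524230, 361384) = 17246885614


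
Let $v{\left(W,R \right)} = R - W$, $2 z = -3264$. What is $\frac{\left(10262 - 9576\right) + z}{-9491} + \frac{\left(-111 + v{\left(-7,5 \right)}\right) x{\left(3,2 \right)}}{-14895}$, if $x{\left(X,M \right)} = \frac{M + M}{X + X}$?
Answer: $\frac{4905692}{47122815} \approx 0.1041$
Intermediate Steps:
$z = -1632$ ($z = \frac{1}{2} \left(-3264\right) = -1632$)
$x{\left(X,M \right)} = \frac{M}{X}$ ($x{\left(X,M \right)} = \frac{2 M}{2 X} = 2 M \frac{1}{2 X} = \frac{M}{X}$)
$\frac{\left(10262 - 9576\right) + z}{-9491} + \frac{\left(-111 + v{\left(-7,5 \right)}\right) x{\left(3,2 \right)}}{-14895} = \frac{\left(10262 - 9576\right) - 1632}{-9491} + \frac{\left(-111 + \left(5 - -7\right)\right) \frac{2}{3}}{-14895} = \left(686 - 1632\right) \left(- \frac{1}{9491}\right) + \left(-111 + \left(5 + 7\right)\right) 2 \cdot \frac{1}{3} \left(- \frac{1}{14895}\right) = \left(-946\right) \left(- \frac{1}{9491}\right) + \left(-111 + 12\right) \frac{2}{3} \left(- \frac{1}{14895}\right) = \frac{946}{9491} + \left(-99\right) \frac{2}{3} \left(- \frac{1}{14895}\right) = \frac{946}{9491} - - \frac{22}{4965} = \frac{946}{9491} + \frac{22}{4965} = \frac{4905692}{47122815}$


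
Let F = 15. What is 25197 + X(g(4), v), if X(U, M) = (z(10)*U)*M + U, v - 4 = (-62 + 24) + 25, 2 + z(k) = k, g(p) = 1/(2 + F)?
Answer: 428278/17 ≈ 25193.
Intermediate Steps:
g(p) = 1/17 (g(p) = 1/(2 + 15) = 1/17)
z(k) = -2 + k
v = -9 (v = 4 + ((-62 + 24) + 25) = 4 + (-38 + 25) = 4 - 13 = -9)
X(U, M) = U + 8*M*U (X(U, M) = ((-2 + 10)*U)*M + U = (8*U)*M + U = 8*M*U + U = U + 8*M*U)
25197 + X(g(4), v) = 25197 + (1 + 8*(-9))/17 = 25197 + (1 - 72)/17 = 25197 + (1/17)*(-71) = 25197 - 71/17 = 428278/17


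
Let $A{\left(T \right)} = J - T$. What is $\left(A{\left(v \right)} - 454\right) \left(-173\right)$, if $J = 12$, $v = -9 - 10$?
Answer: $73179$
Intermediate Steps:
$v = -19$
$A{\left(T \right)} = 12 - T$
$\left(A{\left(v \right)} - 454\right) \left(-173\right) = \left(\left(12 - -19\right) - 454\right) \left(-173\right) = \left(\left(12 + 19\right) - 454\right) \left(-173\right) = \left(31 - 454\right) \left(-173\right) = \left(-423\right) \left(-173\right) = 73179$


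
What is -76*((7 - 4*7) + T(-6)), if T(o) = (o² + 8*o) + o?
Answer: 2964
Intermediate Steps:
T(o) = o² + 9*o
-76*((7 - 4*7) + T(-6)) = -76*((7 - 4*7) - 6*(9 - 6)) = -76*((7 - 28) - 6*3) = -76*(-21 - 18) = -76*(-39) = 2964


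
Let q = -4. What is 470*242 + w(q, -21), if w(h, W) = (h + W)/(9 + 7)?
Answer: 1819815/16 ≈ 1.1374e+5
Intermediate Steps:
w(h, W) = W/16 + h/16 (w(h, W) = (W + h)/16 = (W + h)*(1/16) = W/16 + h/16)
470*242 + w(q, -21) = 470*242 + ((1/16)*(-21) + (1/16)*(-4)) = 113740 + (-21/16 - 1/4) = 113740 - 25/16 = 1819815/16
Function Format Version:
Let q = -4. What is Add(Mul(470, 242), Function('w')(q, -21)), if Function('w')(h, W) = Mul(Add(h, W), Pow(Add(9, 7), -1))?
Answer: Rational(1819815, 16) ≈ 1.1374e+5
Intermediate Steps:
Function('w')(h, W) = Add(Mul(Rational(1, 16), W), Mul(Rational(1, 16), h)) (Function('w')(h, W) = Mul(Add(W, h), Pow(16, -1)) = Mul(Add(W, h), Rational(1, 16)) = Add(Mul(Rational(1, 16), W), Mul(Rational(1, 16), h)))
Add(Mul(470, 242), Function('w')(q, -21)) = Add(Mul(470, 242), Add(Mul(Rational(1, 16), -21), Mul(Rational(1, 16), -4))) = Add(113740, Add(Rational(-21, 16), Rational(-1, 4))) = Add(113740, Rational(-25, 16)) = Rational(1819815, 16)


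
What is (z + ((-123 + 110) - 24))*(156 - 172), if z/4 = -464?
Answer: 30288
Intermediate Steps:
z = -1856 (z = 4*(-464) = -1856)
(z + ((-123 + 110) - 24))*(156 - 172) = (-1856 + ((-123 + 110) - 24))*(156 - 172) = (-1856 + (-13 - 24))*(-16) = (-1856 - 37)*(-16) = -1893*(-16) = 30288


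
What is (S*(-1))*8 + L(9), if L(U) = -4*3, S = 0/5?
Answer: -12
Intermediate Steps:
S = 0 (S = 0*(⅕) = 0)
L(U) = -12
(S*(-1))*8 + L(9) = (0*(-1))*8 - 12 = 0*8 - 12 = 0 - 12 = -12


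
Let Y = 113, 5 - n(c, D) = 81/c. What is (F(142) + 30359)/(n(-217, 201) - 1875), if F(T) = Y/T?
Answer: -935506747/57610678 ≈ -16.238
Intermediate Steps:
n(c, D) = 5 - 81/c
F(T) = 113/T
(F(142) + 30359)/(n(-217, 201) - 1875) = (113/142 + 30359)/((5 - 81/(-217)) - 1875) = (113*(1/142) + 30359)/((5 - 81*(-1/217)) - 1875) = (113/142 + 30359)/((5 + 81/217) - 1875) = 4311091/(142*(1166/217 - 1875)) = 4311091/(142*(-405709/217)) = (4311091/142)*(-217/405709) = -935506747/57610678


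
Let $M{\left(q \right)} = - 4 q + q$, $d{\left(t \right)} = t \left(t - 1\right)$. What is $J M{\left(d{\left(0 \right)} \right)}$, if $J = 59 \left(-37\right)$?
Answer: $0$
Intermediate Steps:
$d{\left(t \right)} = t \left(-1 + t\right)$
$J = -2183$
$M{\left(q \right)} = - 3 q$
$J M{\left(d{\left(0 \right)} \right)} = - 2183 \left(- 3 \cdot 0 \left(-1 + 0\right)\right) = - 2183 \left(- 3 \cdot 0 \left(-1\right)\right) = - 2183 \left(\left(-3\right) 0\right) = \left(-2183\right) 0 = 0$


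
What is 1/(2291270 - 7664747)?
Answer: -1/5373477 ≈ -1.8610e-7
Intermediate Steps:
1/(2291270 - 7664747) = 1/(-5373477) = -1/5373477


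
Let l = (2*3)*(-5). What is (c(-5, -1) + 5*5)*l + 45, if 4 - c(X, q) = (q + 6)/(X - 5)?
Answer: -840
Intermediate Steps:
c(X, q) = 4 - (6 + q)/(-5 + X) (c(X, q) = 4 - (q + 6)/(X - 5) = 4 - (6 + q)/(-5 + X))
l = -30 (l = 6*(-5) = -30)
(c(-5, -1) + 5*5)*l + 45 = ((-26 - 1*(-1) + 4*(-5))/(-5 - 5) + 5*5)*(-30) + 45 = ((-26 + 1 - 20)/(-10) + 25)*(-30) + 45 = (-⅒*(-45) + 25)*(-30) + 45 = (9/2 + 25)*(-30) + 45 = (59/2)*(-30) + 45 = -885 + 45 = -840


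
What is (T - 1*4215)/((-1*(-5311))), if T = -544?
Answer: -4759/5311 ≈ -0.89606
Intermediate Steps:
(T - 1*4215)/((-1*(-5311))) = (-544 - 1*4215)/((-1*(-5311))) = (-544 - 4215)/5311 = -4759*1/5311 = -4759/5311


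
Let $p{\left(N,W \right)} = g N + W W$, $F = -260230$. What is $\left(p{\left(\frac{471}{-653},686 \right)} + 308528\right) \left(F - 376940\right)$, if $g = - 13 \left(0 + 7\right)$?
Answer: $- \frac{324198998462610}{653} \approx -4.9648 \cdot 10^{11}$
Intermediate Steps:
$g = -91$ ($g = \left(-13\right) 7 = -91$)
$p{\left(N,W \right)} = W^{2} - 91 N$ ($p{\left(N,W \right)} = - 91 N + W W = - 91 N + W^{2} = W^{2} - 91 N$)
$\left(p{\left(\frac{471}{-653},686 \right)} + 308528\right) \left(F - 376940\right) = \left(\left(686^{2} - 91 \frac{471}{-653}\right) + 308528\right) \left(-260230 - 376940\right) = \left(\left(470596 - 91 \cdot 471 \left(- \frac{1}{653}\right)\right) + 308528\right) \left(-637170\right) = \left(\left(470596 - - \frac{42861}{653}\right) + 308528\right) \left(-637170\right) = \left(\left(470596 + \frac{42861}{653}\right) + 308528\right) \left(-637170\right) = \left(\frac{307342049}{653} + 308528\right) \left(-637170\right) = \frac{508810833}{653} \left(-637170\right) = - \frac{324198998462610}{653}$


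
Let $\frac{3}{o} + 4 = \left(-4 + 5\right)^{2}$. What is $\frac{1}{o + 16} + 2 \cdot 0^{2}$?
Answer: $\frac{1}{15} \approx 0.066667$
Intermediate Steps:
$o = -1$ ($o = \frac{3}{-4 + \left(-4 + 5\right)^{2}} = \frac{3}{-4 + 1^{2}} = \frac{3}{-4 + 1} = \frac{3}{-3} = 3 \left(- \frac{1}{3}\right) = -1$)
$\frac{1}{o + 16} + 2 \cdot 0^{2} = \frac{1}{-1 + 16} + 2 \cdot 0^{2} = \frac{1}{15} + 2 \cdot 0 = \frac{1}{15} + 0 = \frac{1}{15}$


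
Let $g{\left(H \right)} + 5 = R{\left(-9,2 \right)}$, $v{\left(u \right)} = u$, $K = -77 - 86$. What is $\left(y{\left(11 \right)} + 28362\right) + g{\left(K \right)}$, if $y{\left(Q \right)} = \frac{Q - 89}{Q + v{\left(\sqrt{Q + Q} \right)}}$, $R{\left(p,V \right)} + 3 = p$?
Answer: $\frac{85009}{3} + \frac{26 \sqrt{22}}{33} \approx 28340.0$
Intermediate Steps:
$K = -163$ ($K = -77 - 86 = -163$)
$R{\left(p,V \right)} = -3 + p$
$g{\left(H \right)} = -17$ ($g{\left(H \right)} = -5 - 12 = -17$)
$y{\left(Q \right)} = \frac{-89 + Q}{Q + \sqrt{2} \sqrt{Q}}$ ($y{\left(Q \right)} = \frac{Q - 89}{Q + \sqrt{Q + Q}} = \frac{-89 + Q}{Q + \sqrt{2 Q}} = \frac{-89 + Q}{Q + \sqrt{2} \sqrt{Q}}$)
$\left(y{\left(11 \right)} + 28362\right) + g{\left(K \right)} = \left(\frac{-89 + 11}{11 + \sqrt{2} \sqrt{11}} + 28362\right) - 17 = \left(\frac{1}{11 + \sqrt{22}} \left(-78\right) + 28362\right) - 17 = \left(- \frac{78}{11 + \sqrt{22}} + 28362\right) - 17 = \left(28362 - \frac{78}{11 + \sqrt{22}}\right) - 17 = 28345 - \frac{78}{11 + \sqrt{22}}$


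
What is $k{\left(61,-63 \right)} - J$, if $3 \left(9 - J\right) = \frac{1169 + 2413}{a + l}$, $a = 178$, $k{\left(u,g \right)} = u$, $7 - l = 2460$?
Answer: $\frac{117106}{2275} \approx 51.475$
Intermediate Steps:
$l = -2453$ ($l = 7 - 2460 = -2453$)
$J = \frac{21669}{2275}$ ($J = 9 - \frac{\left(1169 + 2413\right) \frac{1}{178 - 2453}}{3} = 9 - \frac{3582 \frac{1}{-2275}}{3} = 9 - \frac{3582 \left(- \frac{1}{2275}\right)}{3} = 9 - - \frac{1194}{2275} = 9 + \frac{1194}{2275} = \frac{21669}{2275} \approx 9.5248$)
$k{\left(61,-63 \right)} - J = 61 - \frac{21669}{2275} = \frac{117106}{2275}$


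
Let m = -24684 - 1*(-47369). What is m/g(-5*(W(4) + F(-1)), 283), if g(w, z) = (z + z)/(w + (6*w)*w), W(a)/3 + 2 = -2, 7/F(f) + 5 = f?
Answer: 295698975/283 ≈ 1.0449e+6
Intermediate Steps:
F(f) = 7/(-5 + f)
W(a) = -12 (W(a) = -6 + 3*(-2) = -6 - 6 = -12)
m = 22685 (m = -24684 + 47369 = 22685)
g(w, z) = 2*z/(w + 6*w**2) (g(w, z) = (2*z)/(w + 6*w**2) = 2*z/(w + 6*w**2))
m/g(-5*(W(4) + F(-1)), 283) = 22685/((2*283/(-5*(-12 + 7/(-5 - 1))*(1 + 6*(-5*(-12 + 7/(-5 - 1))))))) = 22685/((2*283/(-5*(-12 + 7/(-6))*(1 + 6*(-5*(-12 + 7/(-6))))))) = 22685/((2*283/(-5*(-12 + 7*(-1/6))*(1 + 6*(-5*(-12 + 7*(-1/6))))))) = 22685/((2*283/(-5*(-12 - 7/6)*(1 + 6*(-5*(-12 - 7/6)))))) = 22685/((2*283/(-5*(-79/6)*(1 + 6*(-5*(-79/6)))))) = 22685/((2*283/((395/6)*(1 + 6*(395/6))))) = 22685/((2*283*(6/395)/(1 + 395))) = 22685/((2*283*(6/395)/396)) = 22685/((2*283*(6/395)*(1/396))) = 22685/(283/13035) = 22685*(13035/283) = 295698975/283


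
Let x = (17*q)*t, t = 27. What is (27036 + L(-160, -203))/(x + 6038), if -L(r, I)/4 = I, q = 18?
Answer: 6962/3575 ≈ 1.9474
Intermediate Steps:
L(r, I) = -4*I
x = 8262 (x = (17*18)*27 = 306*27 = 8262)
(27036 + L(-160, -203))/(x + 6038) = (27036 - 4*(-203))/(8262 + 6038) = (27036 + 812)/14300 = 27848*(1/14300) = 6962/3575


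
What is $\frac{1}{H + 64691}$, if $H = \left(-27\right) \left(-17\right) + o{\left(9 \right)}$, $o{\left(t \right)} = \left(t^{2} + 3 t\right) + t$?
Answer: $\frac{1}{65267} \approx 1.5322 \cdot 10^{-5}$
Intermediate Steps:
$o{\left(t \right)} = t^{2} + 4 t$
$H = 576$ ($H = \left(-27\right) \left(-17\right) + 9 \left(4 + 9\right) = 459 + 9 \cdot 13 = 459 + 117 = 576$)
$\frac{1}{H + 64691} = \frac{1}{576 + 64691} = \frac{1}{65267}$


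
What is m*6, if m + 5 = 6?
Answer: 6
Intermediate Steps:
m = 1 (m = -5 + 6 = 1)
m*6 = 1*6 = 6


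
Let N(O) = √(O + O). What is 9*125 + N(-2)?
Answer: 1125 + 2*I ≈ 1125.0 + 2.0*I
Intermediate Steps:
N(O) = √2*√O (N(O) = √(2*O) = √2*√O)
9*125 + N(-2) = 9*125 + √2*√(-2) = 1125 + √2*(I*√2) = 1125 + 2*I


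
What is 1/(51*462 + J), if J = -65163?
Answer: -1/41601 ≈ -2.4038e-5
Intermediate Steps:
1/(51*462 + J) = 1/(51*462 - 65163) = 1/(23562 - 65163) = 1/(-41601) = -1/41601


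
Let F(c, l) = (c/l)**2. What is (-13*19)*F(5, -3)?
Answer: -6175/9 ≈ -686.11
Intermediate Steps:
F(c, l) = c**2/l**2
(-13*19)*F(5, -3) = (-13*19)*(5**2/(-3)**2) = -6175/9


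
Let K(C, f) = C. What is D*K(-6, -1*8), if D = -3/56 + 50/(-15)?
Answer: 569/28 ≈ 20.321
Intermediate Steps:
D = -569/168 (D = -3*1/56 + 50*(-1/15) = -3/56 - 10/3 = -569/168 ≈ -3.3869)
D*K(-6, -1*8) = -569/168*(-6) = 569/28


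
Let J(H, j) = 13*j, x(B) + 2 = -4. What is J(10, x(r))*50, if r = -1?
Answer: -3900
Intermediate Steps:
x(B) = -6 (x(B) = -2 - 4 = -6)
J(10, x(r))*50 = (13*(-6))*50 = -78*50 = -3900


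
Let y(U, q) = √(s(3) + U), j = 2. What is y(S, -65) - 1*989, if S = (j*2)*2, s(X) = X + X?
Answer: -989 + √14 ≈ -985.26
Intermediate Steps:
s(X) = 2*X
S = 8 (S = (2*2)*2 = 4*2 = 8)
y(U, q) = √(6 + U) (y(U, q) = √(2*3 + U) = √(6 + U))
y(S, -65) - 1*989 = √(6 + 8) - 1*989 = √14 - 989 = -989 + √14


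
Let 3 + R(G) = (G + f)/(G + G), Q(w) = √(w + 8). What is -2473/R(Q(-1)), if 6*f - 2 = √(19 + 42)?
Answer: -29676*√7/(2 + √61 - 30*√7) ≈ 1128.7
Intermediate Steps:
f = ⅓ + √61/6 (f = ⅓ + √(19 + 42)/6 = ⅓ + √61/6 ≈ 1.6350)
Q(w) = √(8 + w)
R(G) = -3 + (⅓ + G + √61/6)/(2*G) (R(G) = -3 + (G + (⅓ + √61/6))/(G + G) = -3 + (⅓ + G + √61/6)/((2*G)) = -3 + (⅓ + G + √61/6)*(1/(2*G)) = -3 + (⅓ + G + √61/6)/(2*G))
-2473/R(Q(-1)) = -2473*12*√(8 - 1)/(2 + √61 - 30*√(8 - 1)) = -2473*12*√7/(2 + √61 - 30*√7) = -29676*√7/(2 + √61 - 30*√7)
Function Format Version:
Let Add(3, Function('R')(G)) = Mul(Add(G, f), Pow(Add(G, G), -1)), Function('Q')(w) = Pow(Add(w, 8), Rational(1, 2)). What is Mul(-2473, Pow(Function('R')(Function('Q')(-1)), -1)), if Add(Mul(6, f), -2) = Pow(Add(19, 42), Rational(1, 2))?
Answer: Mul(-29676, Pow(7, Rational(1, 2)), Pow(Add(2, Pow(61, Rational(1, 2)), Mul(-30, Pow(7, Rational(1, 2)))), -1)) ≈ 1128.7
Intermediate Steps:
f = Add(Rational(1, 3), Mul(Rational(1, 6), Pow(61, Rational(1, 2)))) (f = Add(Rational(1, 3), Mul(Rational(1, 6), Pow(Add(19, 42), Rational(1, 2)))) = Add(Rational(1, 3), Mul(Rational(1, 6), Pow(61, Rational(1, 2)))) ≈ 1.6350)
Function('Q')(w) = Pow(Add(8, w), Rational(1, 2))
Function('R')(G) = Add(-3, Mul(Rational(1, 2), Pow(G, -1), Add(Rational(1, 3), G, Mul(Rational(1, 6), Pow(61, Rational(1, 2)))))) (Function('R')(G) = Add(-3, Mul(Add(G, Add(Rational(1, 3), Mul(Rational(1, 6), Pow(61, Rational(1, 2))))), Pow(Add(G, G), -1))) = Add(-3, Mul(Add(Rational(1, 3), G, Mul(Rational(1, 6), Pow(61, Rational(1, 2)))), Pow(Mul(2, G), -1))) = Add(-3, Mul(Add(Rational(1, 3), G, Mul(Rational(1, 6), Pow(61, Rational(1, 2)))), Mul(Rational(1, 2), Pow(G, -1)))) = Add(-3, Mul(Rational(1, 2), Pow(G, -1), Add(Rational(1, 3), G, Mul(Rational(1, 6), Pow(61, Rational(1, 2)))))))
Mul(-2473, Pow(Function('R')(Function('Q')(-1)), -1)) = Mul(-2473, Pow(Mul(Rational(1, 12), Pow(Pow(Add(8, -1), Rational(1, 2)), -1), Add(2, Pow(61, Rational(1, 2)), Mul(-30, Pow(Add(8, -1), Rational(1, 2))))), -1)) = Mul(-2473, Pow(Mul(Rational(1, 12), Pow(Pow(7, Rational(1, 2)), -1), Add(2, Pow(61, Rational(1, 2)), Mul(-30, Pow(7, Rational(1, 2))))), -1)) = Mul(-2473, Pow(Mul(Rational(1, 12), Mul(Rational(1, 7), Pow(7, Rational(1, 2))), Add(2, Pow(61, Rational(1, 2)), Mul(-30, Pow(7, Rational(1, 2))))), -1)) = Mul(-2473, Pow(Mul(Rational(1, 84), Pow(7, Rational(1, 2)), Add(2, Pow(61, Rational(1, 2)), Mul(-30, Pow(7, Rational(1, 2))))), -1)) = Mul(-2473, Mul(12, Pow(7, Rational(1, 2)), Pow(Add(2, Pow(61, Rational(1, 2)), Mul(-30, Pow(7, Rational(1, 2)))), -1))) = Mul(-29676, Pow(7, Rational(1, 2)), Pow(Add(2, Pow(61, Rational(1, 2)), Mul(-30, Pow(7, Rational(1, 2)))), -1))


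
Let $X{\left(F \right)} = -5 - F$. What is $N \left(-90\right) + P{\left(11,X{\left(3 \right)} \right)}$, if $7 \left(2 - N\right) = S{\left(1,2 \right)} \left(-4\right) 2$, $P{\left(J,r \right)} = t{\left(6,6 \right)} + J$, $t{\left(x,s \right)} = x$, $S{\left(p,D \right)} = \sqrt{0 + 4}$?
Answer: $- \frac{2581}{7} \approx -368.71$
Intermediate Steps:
$S{\left(p,D \right)} = 2$ ($S{\left(p,D \right)} = \sqrt{4} = 2$)
$P{\left(J,r \right)} = 6 + J$
$N = \frac{30}{7}$ ($N = 2 - \frac{2 \left(-4\right) 2}{7} = 2 - \frac{\left(-8\right) 2}{7} = 2 - - \frac{16}{7} = 2 + \frac{16}{7} = \frac{30}{7} \approx 4.2857$)
$N \left(-90\right) + P{\left(11,X{\left(3 \right)} \right)} = \frac{30}{7} \left(-90\right) + \left(6 + 11\right) = - \frac{2700}{7} + 17 = - \frac{2581}{7}$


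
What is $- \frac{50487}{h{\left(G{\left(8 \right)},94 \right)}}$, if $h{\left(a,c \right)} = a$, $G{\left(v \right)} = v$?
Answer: $- \frac{50487}{8} \approx -6310.9$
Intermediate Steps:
$- \frac{50487}{h{\left(G{\left(8 \right)},94 \right)}} = - \frac{50487}{8}$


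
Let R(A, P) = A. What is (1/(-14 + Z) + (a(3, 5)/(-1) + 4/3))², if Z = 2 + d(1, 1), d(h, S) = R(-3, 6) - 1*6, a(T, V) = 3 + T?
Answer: 1089/49 ≈ 22.224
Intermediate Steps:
d(h, S) = -9 (d(h, S) = -3 - 1*6 = -3 - 6 = -9)
Z = -7 (Z = 2 - 9 = -7)
(1/(-14 + Z) + (a(3, 5)/(-1) + 4/3))² = (1/(-14 - 7) + ((3 + 3)/(-1) + 4/3))² = (1/(-21) + (6*(-1) + 4*(⅓)))² = (-1/21 + (-6 + 4/3))² = (-1/21 - 14/3)² = (-33/7)² = 1089/49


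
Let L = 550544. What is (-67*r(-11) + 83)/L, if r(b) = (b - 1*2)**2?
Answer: -1405/68818 ≈ -0.020416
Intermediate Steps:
r(b) = (-2 + b)**2 (r(b) = (b - 2)**2 = (-2 + b)**2)
(-67*r(-11) + 83)/L = (-67*(-2 - 11)**2 + 83)/550544 = (-67*(-13)**2 + 83)*(1/550544) = (-67*169 + 83)*(1/550544) = (-11323 + 83)*(1/550544) = -11240*1/550544 = -1405/68818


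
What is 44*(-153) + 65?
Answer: -6667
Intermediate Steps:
44*(-153) + 65 = -6732 + 65 = -6667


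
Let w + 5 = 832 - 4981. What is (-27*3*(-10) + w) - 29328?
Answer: -32672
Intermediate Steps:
w = -4154 (w = -5 + (832 - 4981) = -5 - 4149 = -4154)
(-27*3*(-10) + w) - 29328 = (-27*3*(-10) - 4154) - 29328 = (-81*(-10) - 4154) - 29328 = (810 - 4154) - 29328 = -3344 - 29328 = -32672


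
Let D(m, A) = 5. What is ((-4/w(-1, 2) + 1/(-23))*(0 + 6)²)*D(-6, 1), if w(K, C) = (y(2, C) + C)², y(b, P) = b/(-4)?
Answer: -7540/23 ≈ -327.83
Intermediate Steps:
y(b, P) = -b/4 (y(b, P) = b*(-¼) = -b/4)
w(K, C) = (-½ + C)² (w(K, C) = (-¼*2 + C)² = (-½ + C)²)
((-4/w(-1, 2) + 1/(-23))*(0 + 6)²)*D(-6, 1) = ((-4*4/(-1 + 2*2)² + 1/(-23))*(0 + 6)²)*5 = ((-4*4/(-1 + 4)² + 1*(-1/23))*6²)*5 = ((-4/((¼)*3²) - 1/23)*36)*5 = ((-4/((¼)*9) - 1/23)*36)*5 = ((-4/9/4 - 1/23)*36)*5 = ((-4*4/9 - 1/23)*36)*5 = ((-16/9 - 1/23)*36)*5 = -377/207*36*5 = -1508/23*5 = -7540/23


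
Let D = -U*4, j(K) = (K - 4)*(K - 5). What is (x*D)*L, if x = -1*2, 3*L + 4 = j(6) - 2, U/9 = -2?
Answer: 192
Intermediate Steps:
U = -18 (U = 9*(-2) = -18)
j(K) = (-5 + K)*(-4 + K) (j(K) = (-4 + K)*(-5 + K) = (-5 + K)*(-4 + K))
L = -4/3 (L = -4/3 + ((20 + 6² - 9*6) - 2)/3 = -4/3 + ((20 + 36 - 54) - 2)/3 = -4/3 + (2 - 2)/3 = -4/3 + (⅓)*0 = -4/3 + 0 = -4/3 ≈ -1.3333)
D = 72 (D = -1*(-18)*4 = 18*4 = 72)
x = -2
(x*D)*L = -2*72*(-4/3) = -144*(-4/3) = 192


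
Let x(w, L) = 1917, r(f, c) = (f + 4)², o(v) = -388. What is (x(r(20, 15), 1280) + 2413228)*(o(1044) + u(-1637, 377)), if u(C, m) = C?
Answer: -4890668625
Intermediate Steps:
r(f, c) = (4 + f)²
(x(r(20, 15), 1280) + 2413228)*(o(1044) + u(-1637, 377)) = (1917 + 2413228)*(-388 - 1637) = 2415145*(-2025) = -4890668625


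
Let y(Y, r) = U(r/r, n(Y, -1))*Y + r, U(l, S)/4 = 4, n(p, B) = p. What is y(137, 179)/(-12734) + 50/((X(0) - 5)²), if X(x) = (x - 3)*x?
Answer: 23097/12734 ≈ 1.8138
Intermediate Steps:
X(x) = x*(-3 + x) (X(x) = (-3 + x)*x = x*(-3 + x))
U(l, S) = 16 (U(l, S) = 4*4 = 16)
y(Y, r) = r + 16*Y (y(Y, r) = 16*Y + r = r + 16*Y)
y(137, 179)/(-12734) + 50/((X(0) - 5)²) = (179 + 16*137)/(-12734) + 50/((0*(-3 + 0) - 5)²) = (179 + 2192)*(-1/12734) + 50/((0*(-3) - 5)²) = 2371*(-1/12734) + 50/((0 - 5)²) = -2371/12734 + 50/((-5)²) = -2371/12734 + 50/25 = -2371/12734 + 50*(1/25) = -2371/12734 + 2 = 23097/12734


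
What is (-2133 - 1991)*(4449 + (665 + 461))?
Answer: -22991300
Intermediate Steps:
(-2133 - 1991)*(4449 + (665 + 461)) = -4124*(4449 + 1126) = -4124*5575 = -22991300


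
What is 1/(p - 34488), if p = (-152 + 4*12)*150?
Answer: -1/50088 ≈ -1.9965e-5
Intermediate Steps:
p = -15600 (p = (-152 + 48)*150 = -104*150 = -15600)
1/(p - 34488) = 1/(-15600 - 34488) = 1/(-50088) = -1/50088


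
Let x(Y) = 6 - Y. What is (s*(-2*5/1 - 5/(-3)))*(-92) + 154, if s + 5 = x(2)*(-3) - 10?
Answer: -20546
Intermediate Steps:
s = -27 (s = -5 + ((6 - 1*2)*(-3) - 10) = -5 + ((6 - 2)*(-3) - 10) = -5 + (4*(-3) - 10) = -5 + (-12 - 10) = -5 - 22 = -27)
(s*(-2*5/1 - 5/(-3)))*(-92) + 154 = -27*(-2*5/1 - 5/(-3))*(-92) + 154 = -27*(-10*1 - 5*(-⅓))*(-92) + 154 = -27*(-10 + 5/3)*(-92) + 154 = -27*(-25/3)*(-92) + 154 = 225*(-92) + 154 = -20700 + 154 = -20546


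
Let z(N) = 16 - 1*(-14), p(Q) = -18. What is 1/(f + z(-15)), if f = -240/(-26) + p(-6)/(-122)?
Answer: 793/31227 ≈ 0.025395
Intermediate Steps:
z(N) = 30 (z(N) = 16 + 14 = 30)
f = 7437/793 (f = -240/(-26) - 18/(-122) = -240*(-1/26) - 18*(-1/122) = 120/13 + 9/61 = 7437/793 ≈ 9.3783)
1/(f + z(-15)) = 1/(7437/793 + 30) = 1/(31227/793) = 793/31227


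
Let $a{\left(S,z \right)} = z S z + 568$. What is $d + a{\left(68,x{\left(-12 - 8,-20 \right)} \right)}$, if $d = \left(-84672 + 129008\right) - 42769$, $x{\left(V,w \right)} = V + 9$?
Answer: $10363$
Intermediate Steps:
$x{\left(V,w \right)} = 9 + V$
$a{\left(S,z \right)} = 568 + S z^{2}$ ($a{\left(S,z \right)} = S z z + 568 = S z^{2} + 568 = 568 + S z^{2}$)
$d = 1567$ ($d = 44336 - 42769 = 1567$)
$d + a{\left(68,x{\left(-12 - 8,-20 \right)} \right)} = 1567 + \left(568 + 68 \left(9 - 20\right)^{2}\right) = 1567 + \left(568 + 68 \left(-11\right)^{2}\right) = 1567 + \left(568 + 68 \cdot 121\right) = 1567 + \left(568 + 8228\right) = 1567 + 8796 = 10363$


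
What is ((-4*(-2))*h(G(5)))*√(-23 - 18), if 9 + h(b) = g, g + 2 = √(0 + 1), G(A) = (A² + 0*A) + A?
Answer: -80*I*√41 ≈ -512.25*I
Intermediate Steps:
G(A) = A + A² (G(A) = (A² + 0) + A = A² + A = A + A²)
g = -1 (g = -2 + √(0 + 1) = -2 + √1 = -2 + 1 = -1)
h(b) = -10 (h(b) = -9 - 1 = -10)
((-4*(-2))*h(G(5)))*√(-23 - 18) = (-4*(-2)*(-10))*√(-23 - 18) = (8*(-10))*√(-41) = -80*I*√41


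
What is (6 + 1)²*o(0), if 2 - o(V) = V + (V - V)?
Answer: 98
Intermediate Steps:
o(V) = 2 - V (o(V) = 2 - (V + (V - V)) = 2 - (V + 0) = 2 - V)
(6 + 1)²*o(0) = (6 + 1)²*(2 - 1*0) = 7²*(2 + 0) = 49*2 = 98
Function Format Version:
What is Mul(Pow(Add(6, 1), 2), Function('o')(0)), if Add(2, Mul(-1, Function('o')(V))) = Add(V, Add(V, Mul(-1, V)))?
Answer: 98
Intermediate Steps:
Function('o')(V) = Add(2, Mul(-1, V)) (Function('o')(V) = Add(2, Mul(-1, Add(V, Add(V, Mul(-1, V))))) = Add(2, Mul(-1, Add(V, 0))) = Add(2, Mul(-1, V)))
Mul(Pow(Add(6, 1), 2), Function('o')(0)) = Mul(Pow(Add(6, 1), 2), Add(2, Mul(-1, 0))) = Mul(Pow(7, 2), Add(2, 0)) = Mul(49, 2) = 98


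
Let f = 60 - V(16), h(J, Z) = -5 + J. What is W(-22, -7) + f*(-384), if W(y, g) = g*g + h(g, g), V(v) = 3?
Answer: -21851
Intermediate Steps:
f = 57 (f = 60 - 1*3 = 60 - 3 = 57)
W(y, g) = -5 + g + g² (W(y, g) = g*g + (-5 + g) = g² + (-5 + g) = -5 + g + g²)
W(-22, -7) + f*(-384) = (-5 - 7 + (-7)²) + 57*(-384) = (-5 - 7 + 49) - 21888 = 37 - 21888 = -21851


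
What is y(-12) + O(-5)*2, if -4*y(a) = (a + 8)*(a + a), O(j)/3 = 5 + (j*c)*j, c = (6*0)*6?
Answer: 6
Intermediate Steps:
c = 0 (c = 0*6 = 0)
O(j) = 15 (O(j) = 3*(5 + (j*0)*j) = 3*(5 + 0*j) = 3*(5 + 0) = 3*5 = 15)
y(a) = -a*(8 + a)/2 (y(a) = -(a + 8)*(a + a)/4 = -(8 + a)*2*a/4 = -a*(8 + a)/2)
y(-12) + O(-5)*2 = -1/2*(-12)*(8 - 12) + 15*2 = -1/2*(-12)*(-4) + 30 = -24 + 30 = 6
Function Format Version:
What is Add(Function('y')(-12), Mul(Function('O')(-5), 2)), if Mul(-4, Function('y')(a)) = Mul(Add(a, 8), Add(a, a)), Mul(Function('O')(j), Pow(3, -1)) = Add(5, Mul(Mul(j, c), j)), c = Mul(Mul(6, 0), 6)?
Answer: 6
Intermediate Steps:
c = 0 (c = Mul(0, 6) = 0)
Function('O')(j) = 15 (Function('O')(j) = Mul(3, Add(5, Mul(Mul(j, 0), j))) = Mul(3, Add(5, Mul(0, j))) = Mul(3, Add(5, 0)) = Mul(3, 5) = 15)
Function('y')(a) = Mul(Rational(-1, 2), a, Add(8, a)) (Function('y')(a) = Mul(Rational(-1, 4), Mul(Add(a, 8), Add(a, a))) = Mul(Rational(-1, 4), Mul(Add(8, a), Mul(2, a))) = Mul(Rational(-1, 4), Mul(2, a, Add(8, a))) = Mul(Rational(-1, 2), a, Add(8, a)))
Add(Function('y')(-12), Mul(Function('O')(-5), 2)) = Add(Mul(Rational(-1, 2), -12, Add(8, -12)), Mul(15, 2)) = Add(Mul(Rational(-1, 2), -12, -4), 30) = Add(-24, 30) = 6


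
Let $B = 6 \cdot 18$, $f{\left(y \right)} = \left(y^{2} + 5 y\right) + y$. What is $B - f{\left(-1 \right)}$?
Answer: $113$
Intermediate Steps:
$f{\left(y \right)} = y^{2} + 6 y$
$B = 108$
$B - f{\left(-1 \right)} = 108 - - (6 - 1) = 108 - \left(-1\right) 5 = 108 - -5 = 108 + 5 = 113$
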